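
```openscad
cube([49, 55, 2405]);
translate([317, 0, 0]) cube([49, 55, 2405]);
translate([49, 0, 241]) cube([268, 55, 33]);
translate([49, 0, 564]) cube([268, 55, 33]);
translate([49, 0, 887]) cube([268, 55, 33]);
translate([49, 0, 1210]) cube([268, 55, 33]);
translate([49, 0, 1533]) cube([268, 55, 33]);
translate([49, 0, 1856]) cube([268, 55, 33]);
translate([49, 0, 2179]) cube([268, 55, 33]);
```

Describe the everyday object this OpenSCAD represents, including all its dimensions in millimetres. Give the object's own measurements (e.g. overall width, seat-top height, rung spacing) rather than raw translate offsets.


A straight ladder. Two 49×55 mm vertical rails, 2405 mm tall, stand 366 mm apart (outside-to-outside) with their front faces coplanar on the −y side. 7 rungs, each 55 mm deep and 33 mm tall, span between the inner faces of the rails, front faces flush with the rails. The lowest rung's underside is at z = 241 mm and rungs are spaced 323 mm apart (underside to underside).


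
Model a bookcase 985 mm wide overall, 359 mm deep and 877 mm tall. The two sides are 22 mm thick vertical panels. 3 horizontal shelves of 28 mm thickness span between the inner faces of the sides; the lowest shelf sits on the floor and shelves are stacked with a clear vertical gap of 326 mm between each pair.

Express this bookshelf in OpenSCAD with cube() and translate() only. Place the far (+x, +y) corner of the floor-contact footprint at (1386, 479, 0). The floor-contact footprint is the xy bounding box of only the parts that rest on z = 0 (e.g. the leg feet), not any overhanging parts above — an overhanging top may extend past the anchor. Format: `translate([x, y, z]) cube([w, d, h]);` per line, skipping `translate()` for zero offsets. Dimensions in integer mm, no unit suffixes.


translate([401, 120, 0]) cube([22, 359, 877]);
translate([1364, 120, 0]) cube([22, 359, 877]);
translate([423, 120, 0]) cube([941, 359, 28]);
translate([423, 120, 354]) cube([941, 359, 28]);
translate([423, 120, 708]) cube([941, 359, 28]);


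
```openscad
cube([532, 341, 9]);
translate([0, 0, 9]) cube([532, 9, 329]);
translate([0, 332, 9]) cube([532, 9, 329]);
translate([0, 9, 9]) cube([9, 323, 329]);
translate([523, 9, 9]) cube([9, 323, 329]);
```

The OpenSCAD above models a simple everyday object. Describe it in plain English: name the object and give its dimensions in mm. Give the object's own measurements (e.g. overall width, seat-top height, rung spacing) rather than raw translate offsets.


An open-topped rectangular box: outside dimensions 532×341×338 mm, with a uniform wall and base thickness of 9 mm. The base is a full 532×341 slab on the floor; four walls sit on top of the base. The front and back walls (the −y and +y sides) span the full width; the two side walls fit between them.


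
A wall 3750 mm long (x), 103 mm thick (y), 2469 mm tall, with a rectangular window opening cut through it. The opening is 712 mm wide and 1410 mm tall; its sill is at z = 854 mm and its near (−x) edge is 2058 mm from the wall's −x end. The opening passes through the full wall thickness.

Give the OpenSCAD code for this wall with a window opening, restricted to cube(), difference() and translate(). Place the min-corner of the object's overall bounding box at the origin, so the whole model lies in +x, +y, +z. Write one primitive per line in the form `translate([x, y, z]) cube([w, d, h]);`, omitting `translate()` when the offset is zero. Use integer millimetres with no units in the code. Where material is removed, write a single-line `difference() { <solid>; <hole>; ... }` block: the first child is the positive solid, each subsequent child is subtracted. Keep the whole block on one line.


difference() { cube([3750, 103, 2469]); translate([2058, 0, 854]) cube([712, 103, 1410]); }


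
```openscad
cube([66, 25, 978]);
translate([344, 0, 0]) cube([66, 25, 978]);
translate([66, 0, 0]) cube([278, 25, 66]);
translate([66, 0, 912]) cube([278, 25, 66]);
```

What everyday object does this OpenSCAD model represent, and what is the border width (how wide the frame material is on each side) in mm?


A picture frame. The border width is 66 mm.

Four thin pieces enclosing a rectangular opening — a picture frame. The two full-height stiles are 978 mm tall; the top rail sits at z = 912 and is 66 mm tall, so the border above the opening is 978 − 912 = 66 mm, matching the stile x-width.


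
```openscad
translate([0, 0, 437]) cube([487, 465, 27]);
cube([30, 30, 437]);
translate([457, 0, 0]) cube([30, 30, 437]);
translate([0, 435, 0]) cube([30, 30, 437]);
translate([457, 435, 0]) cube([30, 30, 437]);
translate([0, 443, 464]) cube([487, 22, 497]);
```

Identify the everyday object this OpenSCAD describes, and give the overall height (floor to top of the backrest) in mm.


A chair. The overall height is 961 mm.

A slab on four corner posts with a tall panel at the back — a chair. The seat slab sits at z = 437 with thickness 27, and the 497 mm backrest starts at the seat top, so the overall height is 437 + 27 + 497 = 961 mm.


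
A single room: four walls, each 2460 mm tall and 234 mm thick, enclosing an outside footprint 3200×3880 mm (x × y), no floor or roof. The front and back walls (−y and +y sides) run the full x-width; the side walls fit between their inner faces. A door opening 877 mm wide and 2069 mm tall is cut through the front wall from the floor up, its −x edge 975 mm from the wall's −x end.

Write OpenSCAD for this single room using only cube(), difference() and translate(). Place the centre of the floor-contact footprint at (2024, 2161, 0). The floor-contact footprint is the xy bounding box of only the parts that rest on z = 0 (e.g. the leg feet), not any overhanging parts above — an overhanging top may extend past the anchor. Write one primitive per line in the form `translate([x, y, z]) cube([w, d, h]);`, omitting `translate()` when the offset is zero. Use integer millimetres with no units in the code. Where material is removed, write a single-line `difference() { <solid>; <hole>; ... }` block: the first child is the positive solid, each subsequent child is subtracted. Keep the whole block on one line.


difference() { translate([424, 221, 0]) cube([3200, 234, 2460]); translate([1399, 221, 0]) cube([877, 234, 2069]); }
translate([424, 3867, 0]) cube([3200, 234, 2460]);
translate([424, 455, 0]) cube([234, 3412, 2460]);
translate([3390, 455, 0]) cube([234, 3412, 2460]);


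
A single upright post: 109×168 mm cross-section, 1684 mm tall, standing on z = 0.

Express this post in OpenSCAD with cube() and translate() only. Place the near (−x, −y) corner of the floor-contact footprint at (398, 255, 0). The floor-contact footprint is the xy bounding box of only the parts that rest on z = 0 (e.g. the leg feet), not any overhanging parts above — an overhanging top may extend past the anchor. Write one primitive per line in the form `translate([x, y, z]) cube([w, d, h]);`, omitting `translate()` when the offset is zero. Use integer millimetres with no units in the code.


translate([398, 255, 0]) cube([109, 168, 1684]);


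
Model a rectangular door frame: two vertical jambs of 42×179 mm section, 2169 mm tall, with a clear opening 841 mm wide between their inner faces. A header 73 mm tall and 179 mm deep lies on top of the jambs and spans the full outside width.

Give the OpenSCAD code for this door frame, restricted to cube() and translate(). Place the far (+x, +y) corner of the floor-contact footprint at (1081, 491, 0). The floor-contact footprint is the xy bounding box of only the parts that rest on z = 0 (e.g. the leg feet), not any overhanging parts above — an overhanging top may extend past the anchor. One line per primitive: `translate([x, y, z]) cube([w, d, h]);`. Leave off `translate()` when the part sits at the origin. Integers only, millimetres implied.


translate([156, 312, 0]) cube([42, 179, 2169]);
translate([1039, 312, 0]) cube([42, 179, 2169]);
translate([156, 312, 2169]) cube([925, 179, 73]);


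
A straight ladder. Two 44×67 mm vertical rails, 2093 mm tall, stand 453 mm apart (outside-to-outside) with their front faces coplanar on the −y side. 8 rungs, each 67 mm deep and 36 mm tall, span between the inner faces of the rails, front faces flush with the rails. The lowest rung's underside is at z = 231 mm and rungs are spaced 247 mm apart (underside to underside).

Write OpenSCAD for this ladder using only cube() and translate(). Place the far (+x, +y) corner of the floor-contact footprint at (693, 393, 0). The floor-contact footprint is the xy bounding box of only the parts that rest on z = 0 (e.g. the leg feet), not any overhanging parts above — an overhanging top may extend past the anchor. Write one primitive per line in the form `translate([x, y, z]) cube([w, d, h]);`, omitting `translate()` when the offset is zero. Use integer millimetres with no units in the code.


// rung span = 453 - 2*44 = 365
// rung[k] z = 231 + k*247
translate([240, 326, 0]) cube([44, 67, 2093]);
translate([649, 326, 0]) cube([44, 67, 2093]);
translate([284, 326, 231]) cube([365, 67, 36]);
translate([284, 326, 478]) cube([365, 67, 36]);
translate([284, 326, 725]) cube([365, 67, 36]);
translate([284, 326, 972]) cube([365, 67, 36]);
translate([284, 326, 1219]) cube([365, 67, 36]);
translate([284, 326, 1466]) cube([365, 67, 36]);
translate([284, 326, 1713]) cube([365, 67, 36]);
translate([284, 326, 1960]) cube([365, 67, 36]);


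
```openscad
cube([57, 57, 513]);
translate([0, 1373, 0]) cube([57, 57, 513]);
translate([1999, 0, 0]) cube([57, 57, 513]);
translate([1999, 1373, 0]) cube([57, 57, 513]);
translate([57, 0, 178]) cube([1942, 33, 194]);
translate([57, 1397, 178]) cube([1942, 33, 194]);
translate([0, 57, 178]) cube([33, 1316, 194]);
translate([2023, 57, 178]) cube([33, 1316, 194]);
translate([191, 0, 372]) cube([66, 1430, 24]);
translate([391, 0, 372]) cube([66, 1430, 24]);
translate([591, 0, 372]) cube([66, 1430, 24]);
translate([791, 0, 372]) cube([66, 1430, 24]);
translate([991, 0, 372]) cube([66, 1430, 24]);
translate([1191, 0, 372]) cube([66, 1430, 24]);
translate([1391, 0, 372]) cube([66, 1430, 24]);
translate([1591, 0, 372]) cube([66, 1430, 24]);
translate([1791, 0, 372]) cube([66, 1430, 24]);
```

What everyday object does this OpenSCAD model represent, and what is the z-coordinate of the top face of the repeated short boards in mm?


A bed frame. The slat-top height is 396 mm.

Four posts, four rails, and a row of slats — a bed frame. Slats sit on the rails at z = 178 + 194 = 372; with slat thickness 24, the top is 396 mm.


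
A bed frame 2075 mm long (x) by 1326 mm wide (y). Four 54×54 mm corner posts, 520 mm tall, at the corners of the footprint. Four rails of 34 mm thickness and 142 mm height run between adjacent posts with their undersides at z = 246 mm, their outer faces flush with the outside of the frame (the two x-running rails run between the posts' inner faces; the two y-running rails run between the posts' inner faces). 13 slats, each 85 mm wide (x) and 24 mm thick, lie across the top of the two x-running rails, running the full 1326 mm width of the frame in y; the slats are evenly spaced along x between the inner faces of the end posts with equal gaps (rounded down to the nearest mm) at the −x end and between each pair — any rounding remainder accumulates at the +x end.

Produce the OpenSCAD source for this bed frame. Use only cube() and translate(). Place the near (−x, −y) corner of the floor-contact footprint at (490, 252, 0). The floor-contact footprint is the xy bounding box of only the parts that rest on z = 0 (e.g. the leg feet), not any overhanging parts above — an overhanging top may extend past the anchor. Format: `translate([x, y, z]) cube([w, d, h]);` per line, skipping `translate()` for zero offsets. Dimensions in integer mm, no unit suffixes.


translate([490, 252, 0]) cube([54, 54, 520]);
translate([490, 1524, 0]) cube([54, 54, 520]);
translate([2511, 252, 0]) cube([54, 54, 520]);
translate([2511, 1524, 0]) cube([54, 54, 520]);
translate([544, 252, 246]) cube([1967, 34, 142]);
translate([544, 1544, 246]) cube([1967, 34, 142]);
translate([490, 306, 246]) cube([34, 1218, 142]);
translate([2531, 306, 246]) cube([34, 1218, 142]);
translate([605, 252, 388]) cube([85, 1326, 24]);
translate([751, 252, 388]) cube([85, 1326, 24]);
translate([897, 252, 388]) cube([85, 1326, 24]);
translate([1043, 252, 388]) cube([85, 1326, 24]);
translate([1189, 252, 388]) cube([85, 1326, 24]);
translate([1335, 252, 388]) cube([85, 1326, 24]);
translate([1481, 252, 388]) cube([85, 1326, 24]);
translate([1627, 252, 388]) cube([85, 1326, 24]);
translate([1773, 252, 388]) cube([85, 1326, 24]);
translate([1919, 252, 388]) cube([85, 1326, 24]);
translate([2065, 252, 388]) cube([85, 1326, 24]);
translate([2211, 252, 388]) cube([85, 1326, 24]);
translate([2357, 252, 388]) cube([85, 1326, 24]);


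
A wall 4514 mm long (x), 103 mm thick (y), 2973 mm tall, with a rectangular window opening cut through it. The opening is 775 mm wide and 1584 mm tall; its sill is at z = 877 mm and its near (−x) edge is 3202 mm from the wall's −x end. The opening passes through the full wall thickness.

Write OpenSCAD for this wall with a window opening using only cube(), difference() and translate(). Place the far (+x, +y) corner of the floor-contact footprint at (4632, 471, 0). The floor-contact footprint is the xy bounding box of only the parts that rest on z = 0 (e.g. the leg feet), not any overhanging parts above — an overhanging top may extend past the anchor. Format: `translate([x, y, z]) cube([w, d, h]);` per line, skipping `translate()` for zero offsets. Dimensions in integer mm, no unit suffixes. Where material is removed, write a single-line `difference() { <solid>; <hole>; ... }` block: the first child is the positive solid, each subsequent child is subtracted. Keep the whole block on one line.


difference() { translate([118, 368, 0]) cube([4514, 103, 2973]); translate([3320, 368, 877]) cube([775, 103, 1584]); }


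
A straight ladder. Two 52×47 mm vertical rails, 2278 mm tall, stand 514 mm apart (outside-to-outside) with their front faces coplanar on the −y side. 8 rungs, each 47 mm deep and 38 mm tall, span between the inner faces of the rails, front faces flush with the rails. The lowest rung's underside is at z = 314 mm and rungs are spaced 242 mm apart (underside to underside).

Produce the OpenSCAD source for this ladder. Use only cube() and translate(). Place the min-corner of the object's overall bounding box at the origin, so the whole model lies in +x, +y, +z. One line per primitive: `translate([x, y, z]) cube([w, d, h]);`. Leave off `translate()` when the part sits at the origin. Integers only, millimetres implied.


cube([52, 47, 2278]);
translate([462, 0, 0]) cube([52, 47, 2278]);
translate([52, 0, 314]) cube([410, 47, 38]);
translate([52, 0, 556]) cube([410, 47, 38]);
translate([52, 0, 798]) cube([410, 47, 38]);
translate([52, 0, 1040]) cube([410, 47, 38]);
translate([52, 0, 1282]) cube([410, 47, 38]);
translate([52, 0, 1524]) cube([410, 47, 38]);
translate([52, 0, 1766]) cube([410, 47, 38]);
translate([52, 0, 2008]) cube([410, 47, 38]);


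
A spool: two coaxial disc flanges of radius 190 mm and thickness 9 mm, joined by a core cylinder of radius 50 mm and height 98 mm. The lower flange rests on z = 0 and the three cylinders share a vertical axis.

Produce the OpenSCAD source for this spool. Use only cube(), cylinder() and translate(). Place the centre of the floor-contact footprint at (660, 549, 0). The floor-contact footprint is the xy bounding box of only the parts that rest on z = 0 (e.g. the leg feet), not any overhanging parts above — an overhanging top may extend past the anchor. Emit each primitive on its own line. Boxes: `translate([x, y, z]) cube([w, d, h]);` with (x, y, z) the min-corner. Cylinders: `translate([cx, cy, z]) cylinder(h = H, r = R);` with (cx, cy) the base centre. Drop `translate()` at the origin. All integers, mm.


translate([660, 549, 0]) cylinder(h = 9, r = 190);
translate([660, 549, 9]) cylinder(h = 98, r = 50);
translate([660, 549, 107]) cylinder(h = 9, r = 190);


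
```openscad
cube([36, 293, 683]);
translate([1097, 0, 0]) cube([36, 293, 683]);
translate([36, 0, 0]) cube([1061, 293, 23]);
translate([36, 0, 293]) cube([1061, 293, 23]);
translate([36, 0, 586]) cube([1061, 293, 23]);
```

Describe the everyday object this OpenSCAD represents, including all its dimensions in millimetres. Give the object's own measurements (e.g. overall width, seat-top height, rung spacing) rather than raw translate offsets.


An open bookshelf. Two side panels, each 36 mm thick, 293 mm deep and 683 mm tall, stand 1133 mm apart (outside-to-outside). Between them sit 3 shelves, each 23 mm thick and 293 mm deep, spanning the full gap between the sides. The bottom shelf rests on the floor (its underside at z = 0) and the clear gap between one shelf's top and the next shelf's underside is 270 mm.


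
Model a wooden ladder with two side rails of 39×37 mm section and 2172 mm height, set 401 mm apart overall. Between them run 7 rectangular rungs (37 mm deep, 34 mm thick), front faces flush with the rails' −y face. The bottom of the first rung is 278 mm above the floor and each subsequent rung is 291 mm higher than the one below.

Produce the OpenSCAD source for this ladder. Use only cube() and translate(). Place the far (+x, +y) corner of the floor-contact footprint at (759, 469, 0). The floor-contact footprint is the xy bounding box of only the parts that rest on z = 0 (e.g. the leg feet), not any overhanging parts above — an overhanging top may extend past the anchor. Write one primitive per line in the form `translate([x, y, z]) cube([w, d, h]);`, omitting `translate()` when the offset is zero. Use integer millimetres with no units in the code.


translate([358, 432, 0]) cube([39, 37, 2172]);
translate([720, 432, 0]) cube([39, 37, 2172]);
translate([397, 432, 278]) cube([323, 37, 34]);
translate([397, 432, 569]) cube([323, 37, 34]);
translate([397, 432, 860]) cube([323, 37, 34]);
translate([397, 432, 1151]) cube([323, 37, 34]);
translate([397, 432, 1442]) cube([323, 37, 34]);
translate([397, 432, 1733]) cube([323, 37, 34]);
translate([397, 432, 2024]) cube([323, 37, 34]);


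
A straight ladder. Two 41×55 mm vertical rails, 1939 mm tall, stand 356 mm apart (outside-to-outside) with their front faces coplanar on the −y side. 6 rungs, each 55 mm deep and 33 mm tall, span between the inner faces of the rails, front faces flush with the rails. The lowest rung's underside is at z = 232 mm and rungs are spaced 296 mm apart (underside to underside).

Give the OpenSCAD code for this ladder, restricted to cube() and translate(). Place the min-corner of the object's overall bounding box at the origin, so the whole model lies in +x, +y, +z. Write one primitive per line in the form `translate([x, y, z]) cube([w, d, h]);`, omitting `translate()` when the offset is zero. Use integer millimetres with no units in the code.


// rung span = 356 - 2*41 = 274
// rung[k] z = 232 + k*296
cube([41, 55, 1939]);
translate([315, 0, 0]) cube([41, 55, 1939]);
translate([41, 0, 232]) cube([274, 55, 33]);
translate([41, 0, 528]) cube([274, 55, 33]);
translate([41, 0, 824]) cube([274, 55, 33]);
translate([41, 0, 1120]) cube([274, 55, 33]);
translate([41, 0, 1416]) cube([274, 55, 33]);
translate([41, 0, 1712]) cube([274, 55, 33]);


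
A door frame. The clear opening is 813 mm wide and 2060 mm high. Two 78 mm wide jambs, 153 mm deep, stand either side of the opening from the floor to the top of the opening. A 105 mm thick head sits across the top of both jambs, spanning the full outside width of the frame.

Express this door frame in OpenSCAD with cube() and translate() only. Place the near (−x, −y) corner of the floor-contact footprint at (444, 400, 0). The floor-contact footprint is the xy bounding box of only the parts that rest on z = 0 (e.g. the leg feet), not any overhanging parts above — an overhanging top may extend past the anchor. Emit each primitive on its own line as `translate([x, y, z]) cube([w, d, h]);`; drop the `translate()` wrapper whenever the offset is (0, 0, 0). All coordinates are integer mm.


translate([444, 400, 0]) cube([78, 153, 2060]);
translate([1335, 400, 0]) cube([78, 153, 2060]);
translate([444, 400, 2060]) cube([969, 153, 105]);


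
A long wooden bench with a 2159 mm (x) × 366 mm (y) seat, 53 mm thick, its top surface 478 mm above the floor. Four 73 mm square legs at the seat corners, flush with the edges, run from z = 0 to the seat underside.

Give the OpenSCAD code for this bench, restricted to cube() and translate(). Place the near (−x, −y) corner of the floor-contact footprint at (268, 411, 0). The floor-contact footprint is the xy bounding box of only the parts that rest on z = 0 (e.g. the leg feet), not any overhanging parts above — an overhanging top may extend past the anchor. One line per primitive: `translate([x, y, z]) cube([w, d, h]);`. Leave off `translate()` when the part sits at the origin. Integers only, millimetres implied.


translate([268, 411, 425]) cube([2159, 366, 53]);
translate([268, 411, 0]) cube([73, 73, 425]);
translate([268, 704, 0]) cube([73, 73, 425]);
translate([2354, 411, 0]) cube([73, 73, 425]);
translate([2354, 704, 0]) cube([73, 73, 425]);


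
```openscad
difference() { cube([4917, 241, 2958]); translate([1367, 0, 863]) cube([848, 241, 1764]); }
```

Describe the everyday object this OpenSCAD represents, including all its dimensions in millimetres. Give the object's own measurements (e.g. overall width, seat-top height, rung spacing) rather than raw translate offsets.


A wall 4917 mm long (x), 241 mm thick (y), 2958 mm tall, with a rectangular window opening cut through it. The opening is 848 mm wide and 1764 mm tall; its sill is at z = 863 mm and its near (−x) edge is 1367 mm from the wall's −x end. The opening passes through the full wall thickness.


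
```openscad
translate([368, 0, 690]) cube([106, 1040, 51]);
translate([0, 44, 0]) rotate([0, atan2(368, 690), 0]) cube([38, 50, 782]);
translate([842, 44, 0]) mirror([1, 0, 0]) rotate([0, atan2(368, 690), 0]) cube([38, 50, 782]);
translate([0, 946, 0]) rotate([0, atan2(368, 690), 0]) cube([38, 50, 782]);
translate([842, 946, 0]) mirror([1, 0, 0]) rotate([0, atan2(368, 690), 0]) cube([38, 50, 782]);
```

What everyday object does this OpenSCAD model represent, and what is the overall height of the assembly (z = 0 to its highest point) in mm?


A sawhorse. The overall height is 741 mm.

A beam across two mirrored pairs of raked legs — a sawhorse. The beam's underside is at z = 690 (matching the legs' vertical rise in atan2(368, 690)) and the beam is 51 mm tall, so its top is at 690 + 51 = 741 mm. The raked legs top out at the beam's underside, so that is the highest point.


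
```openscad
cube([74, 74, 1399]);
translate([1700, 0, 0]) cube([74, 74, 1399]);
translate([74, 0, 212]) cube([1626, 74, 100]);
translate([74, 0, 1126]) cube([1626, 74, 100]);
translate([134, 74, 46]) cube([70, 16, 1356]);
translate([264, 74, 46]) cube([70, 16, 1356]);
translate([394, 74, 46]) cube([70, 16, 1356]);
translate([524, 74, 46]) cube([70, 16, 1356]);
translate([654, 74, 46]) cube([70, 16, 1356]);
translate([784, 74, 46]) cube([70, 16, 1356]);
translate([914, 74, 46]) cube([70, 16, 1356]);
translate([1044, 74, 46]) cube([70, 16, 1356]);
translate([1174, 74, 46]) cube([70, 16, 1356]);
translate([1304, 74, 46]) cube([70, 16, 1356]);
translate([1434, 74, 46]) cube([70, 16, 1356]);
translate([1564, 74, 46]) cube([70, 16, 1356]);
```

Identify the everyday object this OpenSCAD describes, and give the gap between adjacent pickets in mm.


A fence section. The picket gap is 60 mm.

Two posts, two rails, 12 pickets — a fence section. Span 1626 mm holds 12 pickets of 70 mm with 13 equal gaps: ⌊(1626 − 12·70) / 13⌋ = 60 mm.


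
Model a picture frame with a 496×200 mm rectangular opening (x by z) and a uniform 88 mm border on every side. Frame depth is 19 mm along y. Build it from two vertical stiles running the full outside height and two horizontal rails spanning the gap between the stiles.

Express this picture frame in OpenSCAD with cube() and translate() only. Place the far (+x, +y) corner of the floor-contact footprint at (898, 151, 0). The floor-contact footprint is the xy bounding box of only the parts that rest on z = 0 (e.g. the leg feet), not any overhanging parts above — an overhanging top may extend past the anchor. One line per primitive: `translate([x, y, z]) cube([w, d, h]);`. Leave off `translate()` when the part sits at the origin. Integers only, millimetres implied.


translate([226, 132, 0]) cube([88, 19, 376]);
translate([810, 132, 0]) cube([88, 19, 376]);
translate([314, 132, 0]) cube([496, 19, 88]);
translate([314, 132, 288]) cube([496, 19, 88]);


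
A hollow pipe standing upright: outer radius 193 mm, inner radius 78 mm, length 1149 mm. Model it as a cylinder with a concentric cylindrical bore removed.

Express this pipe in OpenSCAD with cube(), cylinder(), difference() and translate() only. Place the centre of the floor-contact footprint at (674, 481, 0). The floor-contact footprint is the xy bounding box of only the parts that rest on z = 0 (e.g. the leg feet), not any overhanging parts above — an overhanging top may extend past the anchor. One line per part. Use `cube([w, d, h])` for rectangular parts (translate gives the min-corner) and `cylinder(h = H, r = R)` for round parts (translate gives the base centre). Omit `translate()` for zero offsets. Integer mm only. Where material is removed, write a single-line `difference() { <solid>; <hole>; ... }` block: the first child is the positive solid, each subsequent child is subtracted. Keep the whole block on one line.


difference() { translate([674, 481, 0]) cylinder(h = 1149, r = 193); translate([674, 481, 0]) cylinder(h = 1149, r = 78); }


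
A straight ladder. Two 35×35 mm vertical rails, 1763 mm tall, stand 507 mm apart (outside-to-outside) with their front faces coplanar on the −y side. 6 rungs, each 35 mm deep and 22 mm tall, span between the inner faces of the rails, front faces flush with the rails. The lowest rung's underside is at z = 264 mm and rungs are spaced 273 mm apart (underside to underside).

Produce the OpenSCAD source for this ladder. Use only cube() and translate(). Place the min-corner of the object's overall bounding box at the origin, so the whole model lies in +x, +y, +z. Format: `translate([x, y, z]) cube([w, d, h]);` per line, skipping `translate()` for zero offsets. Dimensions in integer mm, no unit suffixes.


cube([35, 35, 1763]);
translate([472, 0, 0]) cube([35, 35, 1763]);
translate([35, 0, 264]) cube([437, 35, 22]);
translate([35, 0, 537]) cube([437, 35, 22]);
translate([35, 0, 810]) cube([437, 35, 22]);
translate([35, 0, 1083]) cube([437, 35, 22]);
translate([35, 0, 1356]) cube([437, 35, 22]);
translate([35, 0, 1629]) cube([437, 35, 22]);


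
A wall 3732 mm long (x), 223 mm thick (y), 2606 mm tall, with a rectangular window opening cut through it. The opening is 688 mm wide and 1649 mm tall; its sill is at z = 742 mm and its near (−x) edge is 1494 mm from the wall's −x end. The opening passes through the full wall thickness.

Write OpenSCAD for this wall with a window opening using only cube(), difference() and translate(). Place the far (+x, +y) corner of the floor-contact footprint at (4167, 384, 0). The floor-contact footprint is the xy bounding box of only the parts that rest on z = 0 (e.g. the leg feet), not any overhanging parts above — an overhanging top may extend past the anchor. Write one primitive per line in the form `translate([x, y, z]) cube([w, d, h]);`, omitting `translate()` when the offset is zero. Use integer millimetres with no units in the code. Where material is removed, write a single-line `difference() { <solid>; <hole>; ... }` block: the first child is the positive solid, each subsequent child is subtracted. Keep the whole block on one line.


difference() { translate([435, 161, 0]) cube([3732, 223, 2606]); translate([1929, 161, 742]) cube([688, 223, 1649]); }


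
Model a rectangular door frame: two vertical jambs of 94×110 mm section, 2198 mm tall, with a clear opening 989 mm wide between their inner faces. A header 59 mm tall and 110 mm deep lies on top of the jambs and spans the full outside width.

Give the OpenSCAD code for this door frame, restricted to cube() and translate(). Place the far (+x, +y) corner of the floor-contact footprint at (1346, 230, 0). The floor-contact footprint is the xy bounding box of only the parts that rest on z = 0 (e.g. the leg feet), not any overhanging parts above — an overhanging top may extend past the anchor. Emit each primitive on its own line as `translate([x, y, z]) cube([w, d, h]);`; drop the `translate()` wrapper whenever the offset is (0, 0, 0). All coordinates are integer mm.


translate([169, 120, 0]) cube([94, 110, 2198]);
translate([1252, 120, 0]) cube([94, 110, 2198]);
translate([169, 120, 2198]) cube([1177, 110, 59]);


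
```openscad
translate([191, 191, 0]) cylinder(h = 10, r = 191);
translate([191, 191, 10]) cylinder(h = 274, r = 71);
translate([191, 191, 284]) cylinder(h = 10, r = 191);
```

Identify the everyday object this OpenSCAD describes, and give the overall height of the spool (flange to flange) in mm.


A spool. The overall height is 294 mm.

Three coaxial cylinders, large–small–large — a spool. Two 10 mm flanges and a 274 mm core give 10 + 274 + 10 = 294 mm.


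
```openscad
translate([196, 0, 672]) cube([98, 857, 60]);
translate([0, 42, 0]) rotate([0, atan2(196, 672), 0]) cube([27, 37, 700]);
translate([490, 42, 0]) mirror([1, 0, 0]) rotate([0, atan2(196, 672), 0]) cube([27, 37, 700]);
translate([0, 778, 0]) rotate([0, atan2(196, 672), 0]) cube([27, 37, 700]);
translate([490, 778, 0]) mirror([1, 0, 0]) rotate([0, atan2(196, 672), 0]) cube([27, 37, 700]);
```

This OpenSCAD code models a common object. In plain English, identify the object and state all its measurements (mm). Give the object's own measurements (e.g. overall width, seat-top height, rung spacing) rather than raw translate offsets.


A sawhorse. A 98×857×60 mm beam (x, y, z) sits on two A-frame leg pairs. Each pair is two raked legs of 27×37 mm section (37 mm along y) splaying symmetrically in x. Each leg rises 672 mm vertically over 196 mm of horizontal reach and is 700 mm long along its own axis. Every leg's outer bottom edge rests on the floor and its outer top edge meets a bottom edge of the beam — the left legs (tilting toward +x) meet the beam's −x bottom edge, the right legs (their mirror images, tilting toward −x) meet its +x bottom edge — so the leg tops tuck under the beam, the beam's underside is 672 mm above the floor, and the feet are 490 mm apart outside-to-outside with the beam centred between them. The two leg pairs are set in 42 mm from either end of the beam.


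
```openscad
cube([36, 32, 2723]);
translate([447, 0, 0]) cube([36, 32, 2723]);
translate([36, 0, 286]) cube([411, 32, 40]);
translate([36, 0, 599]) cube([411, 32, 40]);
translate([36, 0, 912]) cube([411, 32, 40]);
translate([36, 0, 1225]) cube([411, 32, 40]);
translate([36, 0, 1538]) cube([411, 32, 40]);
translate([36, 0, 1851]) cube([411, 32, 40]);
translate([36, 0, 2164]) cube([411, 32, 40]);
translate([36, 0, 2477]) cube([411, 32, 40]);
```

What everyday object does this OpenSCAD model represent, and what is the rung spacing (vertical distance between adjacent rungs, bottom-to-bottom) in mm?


A ladder. The rung spacing is 313 mm.

Two tall 36×32 posts with 8 short bars between them — a ladder. Adjacent rungs sit at z = 286 and z = 599, so the spacing is 599 − 286 = 313 mm.


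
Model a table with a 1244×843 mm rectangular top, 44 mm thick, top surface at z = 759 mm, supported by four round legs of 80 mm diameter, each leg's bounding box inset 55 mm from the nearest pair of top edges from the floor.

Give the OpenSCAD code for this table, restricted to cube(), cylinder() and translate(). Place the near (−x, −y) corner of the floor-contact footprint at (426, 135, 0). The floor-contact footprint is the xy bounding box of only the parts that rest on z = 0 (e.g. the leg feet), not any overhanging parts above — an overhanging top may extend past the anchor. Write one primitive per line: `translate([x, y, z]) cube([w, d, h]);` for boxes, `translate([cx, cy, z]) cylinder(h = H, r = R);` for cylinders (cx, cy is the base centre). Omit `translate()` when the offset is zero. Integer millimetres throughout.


// leg_h = 759 - 44 = 715
translate([371, 80, 715]) cube([1244, 843, 44]);
translate([466, 175, 0]) cylinder(h = 715, r = 40);
translate([1520, 175, 0]) cylinder(h = 715, r = 40);
translate([466, 828, 0]) cylinder(h = 715, r = 40);
translate([1520, 828, 0]) cylinder(h = 715, r = 40);


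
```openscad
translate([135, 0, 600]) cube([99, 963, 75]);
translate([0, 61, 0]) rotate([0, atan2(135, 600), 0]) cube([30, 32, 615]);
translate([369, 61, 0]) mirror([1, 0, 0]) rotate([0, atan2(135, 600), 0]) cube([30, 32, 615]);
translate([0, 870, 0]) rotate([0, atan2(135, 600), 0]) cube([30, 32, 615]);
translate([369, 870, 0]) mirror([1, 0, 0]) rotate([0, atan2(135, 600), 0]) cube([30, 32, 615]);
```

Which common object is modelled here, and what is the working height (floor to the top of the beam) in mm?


A sawhorse. The overall height is 675 mm.

A beam across two mirrored pairs of raked legs — a sawhorse. The beam's underside is at z = 600 (matching the legs' vertical rise in atan2(135, 600)) and the beam is 75 mm tall, so its top is at 600 + 75 = 675 mm. The raked legs top out at the beam's underside, so that is the highest point.


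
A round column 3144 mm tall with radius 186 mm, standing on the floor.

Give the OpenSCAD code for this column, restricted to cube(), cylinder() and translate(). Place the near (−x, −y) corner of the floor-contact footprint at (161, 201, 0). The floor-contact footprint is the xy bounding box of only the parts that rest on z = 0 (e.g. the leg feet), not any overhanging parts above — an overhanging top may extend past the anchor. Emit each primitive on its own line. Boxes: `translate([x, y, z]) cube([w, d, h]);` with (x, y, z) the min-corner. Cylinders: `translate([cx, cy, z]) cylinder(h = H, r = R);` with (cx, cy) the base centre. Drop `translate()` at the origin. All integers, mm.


translate([347, 387, 0]) cylinder(h = 3144, r = 186);


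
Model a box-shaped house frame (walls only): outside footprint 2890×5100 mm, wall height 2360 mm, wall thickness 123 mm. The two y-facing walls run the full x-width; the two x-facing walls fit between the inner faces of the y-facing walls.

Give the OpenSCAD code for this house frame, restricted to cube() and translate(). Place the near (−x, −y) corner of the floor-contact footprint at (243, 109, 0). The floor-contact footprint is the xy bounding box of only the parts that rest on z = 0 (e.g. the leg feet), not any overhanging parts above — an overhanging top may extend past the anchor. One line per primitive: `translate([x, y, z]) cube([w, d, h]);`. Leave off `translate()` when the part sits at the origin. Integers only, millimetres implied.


translate([243, 109, 0]) cube([2890, 123, 2360]);
translate([243, 5086, 0]) cube([2890, 123, 2360]);
translate([243, 232, 0]) cube([123, 4854, 2360]);
translate([3010, 232, 0]) cube([123, 4854, 2360]);


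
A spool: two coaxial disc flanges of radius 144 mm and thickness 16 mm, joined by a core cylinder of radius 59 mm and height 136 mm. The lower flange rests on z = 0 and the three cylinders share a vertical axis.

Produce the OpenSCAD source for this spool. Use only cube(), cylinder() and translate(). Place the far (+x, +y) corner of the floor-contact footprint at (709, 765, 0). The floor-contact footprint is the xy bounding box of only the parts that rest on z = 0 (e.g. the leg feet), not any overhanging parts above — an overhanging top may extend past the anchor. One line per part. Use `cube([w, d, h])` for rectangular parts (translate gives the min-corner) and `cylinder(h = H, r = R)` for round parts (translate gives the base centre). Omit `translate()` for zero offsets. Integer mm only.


translate([565, 621, 0]) cylinder(h = 16, r = 144);
translate([565, 621, 16]) cylinder(h = 136, r = 59);
translate([565, 621, 152]) cylinder(h = 16, r = 144);


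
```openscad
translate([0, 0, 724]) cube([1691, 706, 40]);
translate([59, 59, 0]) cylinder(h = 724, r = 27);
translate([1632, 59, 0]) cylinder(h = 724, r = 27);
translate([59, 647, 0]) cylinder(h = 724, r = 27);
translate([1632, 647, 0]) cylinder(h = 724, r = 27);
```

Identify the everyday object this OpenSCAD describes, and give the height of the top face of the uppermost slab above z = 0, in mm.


A table. The table height is 764 mm.

A 1691×706×40 slab sits at z = 724 on four Ø54 mm round legs — a table. The top surface is at 724 + 40 = 764 mm.


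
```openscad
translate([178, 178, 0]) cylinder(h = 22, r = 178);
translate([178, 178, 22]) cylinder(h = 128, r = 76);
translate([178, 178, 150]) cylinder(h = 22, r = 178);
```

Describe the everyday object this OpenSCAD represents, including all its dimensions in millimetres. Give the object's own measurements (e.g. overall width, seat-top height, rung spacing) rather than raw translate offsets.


A spool: two coaxial disc flanges of radius 178 mm and thickness 22 mm, joined by a core cylinder of radius 76 mm and height 128 mm. The lower flange rests on z = 0 and the three cylinders share a vertical axis.


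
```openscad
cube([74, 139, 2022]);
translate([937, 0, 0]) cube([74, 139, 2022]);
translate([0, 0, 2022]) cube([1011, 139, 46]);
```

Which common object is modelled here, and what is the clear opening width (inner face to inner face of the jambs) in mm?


A door frame. The clear opening width is 863 mm.

Two 2022 mm tall posts with a header on top — a door frame. The left jamb is 74 mm wide at x = 0; the right jamb starts at x = 937. The clear opening is 937 − 74 = 863 mm.


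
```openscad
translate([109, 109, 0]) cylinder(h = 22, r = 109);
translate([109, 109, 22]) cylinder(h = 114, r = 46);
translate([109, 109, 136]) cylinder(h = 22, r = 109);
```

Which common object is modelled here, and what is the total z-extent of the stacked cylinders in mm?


A spool. The overall height is 158 mm.

Three coaxial cylinders, large–small–large — a spool. Two 22 mm flanges and a 114 mm core give 22 + 114 + 22 = 158 mm.


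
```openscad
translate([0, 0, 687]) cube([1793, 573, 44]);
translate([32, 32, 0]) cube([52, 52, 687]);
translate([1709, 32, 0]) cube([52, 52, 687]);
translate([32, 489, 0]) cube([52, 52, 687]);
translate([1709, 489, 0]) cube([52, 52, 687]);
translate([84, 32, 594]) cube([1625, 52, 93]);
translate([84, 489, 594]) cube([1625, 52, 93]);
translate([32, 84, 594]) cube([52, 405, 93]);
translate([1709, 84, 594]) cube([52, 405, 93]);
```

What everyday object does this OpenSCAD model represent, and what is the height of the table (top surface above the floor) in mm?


A table. The table height is 731 mm.

A 1793×573×44 slab sits at z = 687 on four 52 mm square posts — a table. The top surface is at 687 + 44 = 731 mm.


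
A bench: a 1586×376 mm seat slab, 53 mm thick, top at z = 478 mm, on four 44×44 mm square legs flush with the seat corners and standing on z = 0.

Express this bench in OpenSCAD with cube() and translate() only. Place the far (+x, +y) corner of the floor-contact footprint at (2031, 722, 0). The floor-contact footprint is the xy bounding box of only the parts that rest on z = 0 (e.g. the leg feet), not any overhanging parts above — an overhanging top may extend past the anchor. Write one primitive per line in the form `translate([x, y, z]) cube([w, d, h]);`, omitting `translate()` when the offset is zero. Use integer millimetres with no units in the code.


translate([445, 346, 425]) cube([1586, 376, 53]);
translate([445, 346, 0]) cube([44, 44, 425]);
translate([445, 678, 0]) cube([44, 44, 425]);
translate([1987, 346, 0]) cube([44, 44, 425]);
translate([1987, 678, 0]) cube([44, 44, 425]);


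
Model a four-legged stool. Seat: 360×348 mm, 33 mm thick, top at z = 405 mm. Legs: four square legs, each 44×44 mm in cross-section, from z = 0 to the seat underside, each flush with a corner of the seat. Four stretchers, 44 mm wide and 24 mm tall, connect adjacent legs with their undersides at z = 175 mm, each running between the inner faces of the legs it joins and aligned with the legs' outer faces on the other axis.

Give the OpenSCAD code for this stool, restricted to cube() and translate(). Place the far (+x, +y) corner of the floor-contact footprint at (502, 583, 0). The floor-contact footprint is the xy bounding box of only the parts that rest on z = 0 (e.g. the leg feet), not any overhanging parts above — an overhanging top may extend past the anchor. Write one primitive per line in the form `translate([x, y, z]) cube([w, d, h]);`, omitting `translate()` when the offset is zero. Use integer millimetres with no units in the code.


translate([142, 235, 372]) cube([360, 348, 33]);
translate([142, 235, 0]) cube([44, 44, 372]);
translate([458, 235, 0]) cube([44, 44, 372]);
translate([142, 539, 0]) cube([44, 44, 372]);
translate([458, 539, 0]) cube([44, 44, 372]);
translate([186, 235, 175]) cube([272, 44, 24]);
translate([186, 539, 175]) cube([272, 44, 24]);
translate([142, 279, 175]) cube([44, 260, 24]);
translate([458, 279, 175]) cube([44, 260, 24]);
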